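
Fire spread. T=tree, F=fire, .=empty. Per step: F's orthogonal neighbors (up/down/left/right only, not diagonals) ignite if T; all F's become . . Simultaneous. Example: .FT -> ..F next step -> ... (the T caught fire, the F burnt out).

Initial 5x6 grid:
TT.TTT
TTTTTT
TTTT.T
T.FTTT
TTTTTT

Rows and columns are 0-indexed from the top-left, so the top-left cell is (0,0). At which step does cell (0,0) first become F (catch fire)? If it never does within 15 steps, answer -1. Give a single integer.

Step 1: cell (0,0)='T' (+3 fires, +1 burnt)
Step 2: cell (0,0)='T' (+6 fires, +3 burnt)
Step 3: cell (0,0)='T' (+6 fires, +6 burnt)
Step 4: cell (0,0)='T' (+7 fires, +6 burnt)
Step 5: cell (0,0)='F' (+3 fires, +7 burnt)
  -> target ignites at step 5
Step 6: cell (0,0)='.' (+1 fires, +3 burnt)
Step 7: cell (0,0)='.' (+0 fires, +1 burnt)
  fire out at step 7

5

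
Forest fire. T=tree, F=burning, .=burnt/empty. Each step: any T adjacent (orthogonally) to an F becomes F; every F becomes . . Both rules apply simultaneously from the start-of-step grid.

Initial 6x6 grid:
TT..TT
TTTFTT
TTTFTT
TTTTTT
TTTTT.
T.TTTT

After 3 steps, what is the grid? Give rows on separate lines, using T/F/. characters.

Step 1: 5 trees catch fire, 2 burn out
  TT..TT
  TTF.FT
  TTF.FT
  TTTFTT
  TTTTT.
  T.TTTT
Step 2: 8 trees catch fire, 5 burn out
  TT..FT
  TF...F
  TF...F
  TTF.FT
  TTTFT.
  T.TTTT
Step 3: 9 trees catch fire, 8 burn out
  TF...F
  F.....
  F.....
  TF...F
  TTF.F.
  T.TFTT

TF...F
F.....
F.....
TF...F
TTF.F.
T.TFTT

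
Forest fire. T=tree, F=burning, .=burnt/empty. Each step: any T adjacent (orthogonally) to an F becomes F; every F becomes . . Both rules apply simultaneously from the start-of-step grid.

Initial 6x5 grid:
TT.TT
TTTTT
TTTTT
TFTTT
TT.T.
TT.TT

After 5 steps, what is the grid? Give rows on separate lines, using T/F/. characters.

Step 1: 4 trees catch fire, 1 burn out
  TT.TT
  TTTTT
  TFTTT
  F.FTT
  TF.T.
  TT.TT
Step 2: 6 trees catch fire, 4 burn out
  TT.TT
  TFTTT
  F.FTT
  ...FT
  F..T.
  TF.TT
Step 3: 7 trees catch fire, 6 burn out
  TF.TT
  F.FTT
  ...FT
  ....F
  ...F.
  F..TT
Step 4: 4 trees catch fire, 7 burn out
  F..TT
  ...FT
  ....F
  .....
  .....
  ...FT
Step 5: 3 trees catch fire, 4 burn out
  ...FT
  ....F
  .....
  .....
  .....
  ....F

...FT
....F
.....
.....
.....
....F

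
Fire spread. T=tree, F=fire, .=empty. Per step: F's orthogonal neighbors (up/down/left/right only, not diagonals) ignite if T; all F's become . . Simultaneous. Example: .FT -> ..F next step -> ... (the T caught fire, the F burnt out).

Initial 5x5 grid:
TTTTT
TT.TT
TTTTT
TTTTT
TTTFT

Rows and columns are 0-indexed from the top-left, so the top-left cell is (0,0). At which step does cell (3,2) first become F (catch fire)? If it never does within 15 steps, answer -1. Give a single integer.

Step 1: cell (3,2)='T' (+3 fires, +1 burnt)
Step 2: cell (3,2)='F' (+4 fires, +3 burnt)
  -> target ignites at step 2
Step 3: cell (3,2)='.' (+5 fires, +4 burnt)
Step 4: cell (3,2)='.' (+4 fires, +5 burnt)
Step 5: cell (3,2)='.' (+4 fires, +4 burnt)
Step 6: cell (3,2)='.' (+2 fires, +4 burnt)
Step 7: cell (3,2)='.' (+1 fires, +2 burnt)
Step 8: cell (3,2)='.' (+0 fires, +1 burnt)
  fire out at step 8

2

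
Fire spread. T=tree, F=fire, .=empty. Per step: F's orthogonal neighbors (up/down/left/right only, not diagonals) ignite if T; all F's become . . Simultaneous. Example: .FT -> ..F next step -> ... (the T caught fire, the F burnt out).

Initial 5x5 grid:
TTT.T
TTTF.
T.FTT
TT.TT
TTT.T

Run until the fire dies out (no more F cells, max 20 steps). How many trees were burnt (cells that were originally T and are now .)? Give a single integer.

Step 1: +2 fires, +2 burnt (F count now 2)
Step 2: +4 fires, +2 burnt (F count now 4)
Step 3: +3 fires, +4 burnt (F count now 3)
Step 4: +3 fires, +3 burnt (F count now 3)
Step 5: +1 fires, +3 burnt (F count now 1)
Step 6: +2 fires, +1 burnt (F count now 2)
Step 7: +1 fires, +2 burnt (F count now 1)
Step 8: +1 fires, +1 burnt (F count now 1)
Step 9: +0 fires, +1 burnt (F count now 0)
Fire out after step 9
Initially T: 18, now '.': 24
Total burnt (originally-T cells now '.'): 17

Answer: 17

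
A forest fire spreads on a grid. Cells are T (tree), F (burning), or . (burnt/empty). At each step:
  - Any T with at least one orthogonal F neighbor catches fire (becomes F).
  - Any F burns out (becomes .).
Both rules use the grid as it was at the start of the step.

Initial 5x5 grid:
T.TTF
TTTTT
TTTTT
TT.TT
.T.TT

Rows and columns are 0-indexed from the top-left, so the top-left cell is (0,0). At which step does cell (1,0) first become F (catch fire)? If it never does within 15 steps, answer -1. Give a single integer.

Step 1: cell (1,0)='T' (+2 fires, +1 burnt)
Step 2: cell (1,0)='T' (+3 fires, +2 burnt)
Step 3: cell (1,0)='T' (+3 fires, +3 burnt)
Step 4: cell (1,0)='T' (+4 fires, +3 burnt)
Step 5: cell (1,0)='F' (+3 fires, +4 burnt)
  -> target ignites at step 5
Step 6: cell (1,0)='.' (+3 fires, +3 burnt)
Step 7: cell (1,0)='.' (+2 fires, +3 burnt)
Step 8: cell (1,0)='.' (+0 fires, +2 burnt)
  fire out at step 8

5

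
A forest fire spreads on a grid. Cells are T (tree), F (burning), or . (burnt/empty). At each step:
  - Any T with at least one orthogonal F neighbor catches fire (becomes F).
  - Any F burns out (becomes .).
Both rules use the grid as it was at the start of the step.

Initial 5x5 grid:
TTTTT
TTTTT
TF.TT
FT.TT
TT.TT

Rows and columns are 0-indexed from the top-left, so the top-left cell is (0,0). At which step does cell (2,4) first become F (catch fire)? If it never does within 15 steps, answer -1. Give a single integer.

Step 1: cell (2,4)='T' (+4 fires, +2 burnt)
Step 2: cell (2,4)='T' (+4 fires, +4 burnt)
Step 3: cell (2,4)='T' (+3 fires, +4 burnt)
Step 4: cell (2,4)='T' (+3 fires, +3 burnt)
Step 5: cell (2,4)='F' (+3 fires, +3 burnt)
  -> target ignites at step 5
Step 6: cell (2,4)='.' (+2 fires, +3 burnt)
Step 7: cell (2,4)='.' (+1 fires, +2 burnt)
Step 8: cell (2,4)='.' (+0 fires, +1 burnt)
  fire out at step 8

5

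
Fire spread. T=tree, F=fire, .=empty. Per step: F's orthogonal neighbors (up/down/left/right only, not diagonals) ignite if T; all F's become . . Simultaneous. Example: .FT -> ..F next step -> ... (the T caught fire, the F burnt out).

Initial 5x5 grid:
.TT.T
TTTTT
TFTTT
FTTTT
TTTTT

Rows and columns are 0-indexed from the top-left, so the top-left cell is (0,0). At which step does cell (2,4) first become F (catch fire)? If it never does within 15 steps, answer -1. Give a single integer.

Step 1: cell (2,4)='T' (+5 fires, +2 burnt)
Step 2: cell (2,4)='T' (+6 fires, +5 burnt)
Step 3: cell (2,4)='F' (+5 fires, +6 burnt)
  -> target ignites at step 3
Step 4: cell (2,4)='.' (+3 fires, +5 burnt)
Step 5: cell (2,4)='.' (+2 fires, +3 burnt)
Step 6: cell (2,4)='.' (+0 fires, +2 burnt)
  fire out at step 6

3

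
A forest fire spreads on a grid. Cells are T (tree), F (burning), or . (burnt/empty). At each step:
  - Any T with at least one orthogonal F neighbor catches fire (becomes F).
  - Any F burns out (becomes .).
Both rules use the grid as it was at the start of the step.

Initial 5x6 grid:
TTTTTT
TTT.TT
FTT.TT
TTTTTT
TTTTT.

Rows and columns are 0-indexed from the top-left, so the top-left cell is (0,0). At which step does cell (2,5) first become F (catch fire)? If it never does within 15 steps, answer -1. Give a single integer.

Step 1: cell (2,5)='T' (+3 fires, +1 burnt)
Step 2: cell (2,5)='T' (+5 fires, +3 burnt)
Step 3: cell (2,5)='T' (+4 fires, +5 burnt)
Step 4: cell (2,5)='T' (+3 fires, +4 burnt)
Step 5: cell (2,5)='T' (+3 fires, +3 burnt)
Step 6: cell (2,5)='T' (+4 fires, +3 burnt)
Step 7: cell (2,5)='F' (+3 fires, +4 burnt)
  -> target ignites at step 7
Step 8: cell (2,5)='.' (+1 fires, +3 burnt)
Step 9: cell (2,5)='.' (+0 fires, +1 burnt)
  fire out at step 9

7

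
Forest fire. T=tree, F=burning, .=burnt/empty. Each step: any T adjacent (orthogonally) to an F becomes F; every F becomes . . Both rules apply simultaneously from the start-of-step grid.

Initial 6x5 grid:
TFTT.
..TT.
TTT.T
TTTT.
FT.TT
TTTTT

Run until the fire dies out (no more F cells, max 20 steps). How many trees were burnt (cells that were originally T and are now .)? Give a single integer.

Step 1: +5 fires, +2 burnt (F count now 5)
Step 2: +5 fires, +5 burnt (F count now 5)
Step 3: +5 fires, +5 burnt (F count now 5)
Step 4: +2 fires, +5 burnt (F count now 2)
Step 5: +2 fires, +2 burnt (F count now 2)
Step 6: +1 fires, +2 burnt (F count now 1)
Step 7: +0 fires, +1 burnt (F count now 0)
Fire out after step 7
Initially T: 21, now '.': 29
Total burnt (originally-T cells now '.'): 20

Answer: 20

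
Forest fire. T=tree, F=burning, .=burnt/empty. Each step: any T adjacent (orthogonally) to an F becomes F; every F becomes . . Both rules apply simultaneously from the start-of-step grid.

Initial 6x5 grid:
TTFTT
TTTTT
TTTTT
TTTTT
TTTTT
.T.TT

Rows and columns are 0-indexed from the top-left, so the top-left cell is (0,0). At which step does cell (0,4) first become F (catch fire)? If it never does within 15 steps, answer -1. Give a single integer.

Step 1: cell (0,4)='T' (+3 fires, +1 burnt)
Step 2: cell (0,4)='F' (+5 fires, +3 burnt)
  -> target ignites at step 2
Step 3: cell (0,4)='.' (+5 fires, +5 burnt)
Step 4: cell (0,4)='.' (+5 fires, +5 burnt)
Step 5: cell (0,4)='.' (+4 fires, +5 burnt)
Step 6: cell (0,4)='.' (+4 fires, +4 burnt)
Step 7: cell (0,4)='.' (+1 fires, +4 burnt)
Step 8: cell (0,4)='.' (+0 fires, +1 burnt)
  fire out at step 8

2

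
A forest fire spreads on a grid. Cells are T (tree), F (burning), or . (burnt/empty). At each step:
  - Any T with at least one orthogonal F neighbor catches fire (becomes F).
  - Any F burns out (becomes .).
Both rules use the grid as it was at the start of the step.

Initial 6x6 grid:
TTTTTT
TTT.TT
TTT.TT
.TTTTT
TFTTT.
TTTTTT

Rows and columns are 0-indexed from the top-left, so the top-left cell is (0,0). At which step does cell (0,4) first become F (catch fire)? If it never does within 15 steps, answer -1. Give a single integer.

Step 1: cell (0,4)='T' (+4 fires, +1 burnt)
Step 2: cell (0,4)='T' (+5 fires, +4 burnt)
Step 3: cell (0,4)='T' (+6 fires, +5 burnt)
Step 4: cell (0,4)='T' (+5 fires, +6 burnt)
Step 5: cell (0,4)='T' (+5 fires, +5 burnt)
Step 6: cell (0,4)='T' (+3 fires, +5 burnt)
Step 7: cell (0,4)='F' (+2 fires, +3 burnt)
  -> target ignites at step 7
Step 8: cell (0,4)='.' (+1 fires, +2 burnt)
Step 9: cell (0,4)='.' (+0 fires, +1 burnt)
  fire out at step 9

7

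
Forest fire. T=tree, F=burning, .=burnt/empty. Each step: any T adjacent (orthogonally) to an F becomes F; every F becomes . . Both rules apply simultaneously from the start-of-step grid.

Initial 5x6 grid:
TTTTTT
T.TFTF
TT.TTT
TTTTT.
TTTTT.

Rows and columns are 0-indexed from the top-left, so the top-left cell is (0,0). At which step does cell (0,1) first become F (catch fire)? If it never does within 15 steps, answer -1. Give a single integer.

Step 1: cell (0,1)='T' (+6 fires, +2 burnt)
Step 2: cell (0,1)='T' (+4 fires, +6 burnt)
Step 3: cell (0,1)='F' (+4 fires, +4 burnt)
  -> target ignites at step 3
Step 4: cell (0,1)='.' (+4 fires, +4 burnt)
Step 5: cell (0,1)='.' (+4 fires, +4 burnt)
Step 6: cell (0,1)='.' (+2 fires, +4 burnt)
Step 7: cell (0,1)='.' (+0 fires, +2 burnt)
  fire out at step 7

3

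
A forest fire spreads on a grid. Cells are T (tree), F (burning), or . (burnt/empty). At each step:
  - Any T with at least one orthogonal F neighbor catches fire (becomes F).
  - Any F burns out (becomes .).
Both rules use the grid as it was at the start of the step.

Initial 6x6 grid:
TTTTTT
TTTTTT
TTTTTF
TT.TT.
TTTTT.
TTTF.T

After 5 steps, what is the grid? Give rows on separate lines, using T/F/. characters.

Step 1: 4 trees catch fire, 2 burn out
  TTTTTT
  TTTTTF
  TTTTF.
  TT.TT.
  TTTFT.
  TTF..T
Step 2: 8 trees catch fire, 4 burn out
  TTTTTF
  TTTTF.
  TTTF..
  TT.FF.
  TTF.F.
  TF...T
Step 3: 5 trees catch fire, 8 burn out
  TTTTF.
  TTTF..
  TTF...
  TT....
  TF....
  F....T
Step 4: 5 trees catch fire, 5 burn out
  TTTF..
  TTF...
  TF....
  TF....
  F.....
  .....T
Step 5: 4 trees catch fire, 5 burn out
  TTF...
  TF....
  F.....
  F.....
  ......
  .....T

TTF...
TF....
F.....
F.....
......
.....T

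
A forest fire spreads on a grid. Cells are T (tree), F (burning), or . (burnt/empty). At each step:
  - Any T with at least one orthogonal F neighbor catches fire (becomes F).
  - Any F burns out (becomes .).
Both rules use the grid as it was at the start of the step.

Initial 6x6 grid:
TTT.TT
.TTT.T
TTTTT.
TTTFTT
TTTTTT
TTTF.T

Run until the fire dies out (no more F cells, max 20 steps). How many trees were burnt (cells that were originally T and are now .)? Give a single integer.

Step 1: +5 fires, +2 burnt (F count now 5)
Step 2: +8 fires, +5 burnt (F count now 8)
Step 3: +6 fires, +8 burnt (F count now 6)
Step 4: +5 fires, +6 burnt (F count now 5)
Step 5: +1 fires, +5 burnt (F count now 1)
Step 6: +1 fires, +1 burnt (F count now 1)
Step 7: +0 fires, +1 burnt (F count now 0)
Fire out after step 7
Initially T: 29, now '.': 33
Total burnt (originally-T cells now '.'): 26

Answer: 26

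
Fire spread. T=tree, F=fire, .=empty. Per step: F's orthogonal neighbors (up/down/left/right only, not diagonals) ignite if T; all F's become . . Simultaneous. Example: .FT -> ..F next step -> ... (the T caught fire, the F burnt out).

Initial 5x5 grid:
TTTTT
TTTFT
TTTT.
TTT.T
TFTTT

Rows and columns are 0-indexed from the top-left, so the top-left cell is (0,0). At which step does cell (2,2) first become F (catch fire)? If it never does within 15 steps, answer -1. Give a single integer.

Step 1: cell (2,2)='T' (+7 fires, +2 burnt)
Step 2: cell (2,2)='F' (+8 fires, +7 burnt)
  -> target ignites at step 2
Step 3: cell (2,2)='.' (+4 fires, +8 burnt)
Step 4: cell (2,2)='.' (+2 fires, +4 burnt)
Step 5: cell (2,2)='.' (+0 fires, +2 burnt)
  fire out at step 5

2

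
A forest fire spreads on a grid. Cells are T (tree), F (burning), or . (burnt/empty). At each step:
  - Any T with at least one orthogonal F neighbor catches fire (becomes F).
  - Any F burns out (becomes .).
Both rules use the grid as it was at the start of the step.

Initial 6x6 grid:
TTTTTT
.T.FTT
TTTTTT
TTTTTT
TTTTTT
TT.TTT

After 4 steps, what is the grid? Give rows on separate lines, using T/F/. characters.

Step 1: 3 trees catch fire, 1 burn out
  TTTFTT
  .T..FT
  TTTFTT
  TTTTTT
  TTTTTT
  TT.TTT
Step 2: 6 trees catch fire, 3 burn out
  TTF.FT
  .T...F
  TTF.FT
  TTTFTT
  TTTTTT
  TT.TTT
Step 3: 7 trees catch fire, 6 burn out
  TF...F
  .T....
  TF...F
  TTF.FT
  TTTFTT
  TT.TTT
Step 4: 8 trees catch fire, 7 burn out
  F.....
  .F....
  F.....
  TF...F
  TTF.FT
  TT.FTT

F.....
.F....
F.....
TF...F
TTF.FT
TT.FTT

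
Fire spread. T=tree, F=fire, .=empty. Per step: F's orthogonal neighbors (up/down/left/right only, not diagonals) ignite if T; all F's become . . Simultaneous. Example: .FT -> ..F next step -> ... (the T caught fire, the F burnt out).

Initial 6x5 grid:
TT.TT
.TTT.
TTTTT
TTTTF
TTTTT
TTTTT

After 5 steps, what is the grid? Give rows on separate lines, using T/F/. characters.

Step 1: 3 trees catch fire, 1 burn out
  TT.TT
  .TTT.
  TTTTF
  TTTF.
  TTTTF
  TTTTT
Step 2: 4 trees catch fire, 3 burn out
  TT.TT
  .TTT.
  TTTF.
  TTF..
  TTTF.
  TTTTF
Step 3: 5 trees catch fire, 4 burn out
  TT.TT
  .TTF.
  TTF..
  TF...
  TTF..
  TTTF.
Step 4: 6 trees catch fire, 5 burn out
  TT.FT
  .TF..
  TF...
  F....
  TF...
  TTF..
Step 5: 5 trees catch fire, 6 burn out
  TT..F
  .F...
  F....
  .....
  F....
  TF...

TT..F
.F...
F....
.....
F....
TF...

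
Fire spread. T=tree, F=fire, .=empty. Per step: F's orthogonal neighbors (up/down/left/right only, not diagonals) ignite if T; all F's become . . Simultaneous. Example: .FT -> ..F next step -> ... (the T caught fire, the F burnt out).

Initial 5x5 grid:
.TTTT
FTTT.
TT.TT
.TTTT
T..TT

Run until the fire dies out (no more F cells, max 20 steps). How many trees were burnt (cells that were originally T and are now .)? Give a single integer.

Answer: 17

Derivation:
Step 1: +2 fires, +1 burnt (F count now 2)
Step 2: +3 fires, +2 burnt (F count now 3)
Step 3: +3 fires, +3 burnt (F count now 3)
Step 4: +3 fires, +3 burnt (F count now 3)
Step 5: +3 fires, +3 burnt (F count now 3)
Step 6: +2 fires, +3 burnt (F count now 2)
Step 7: +1 fires, +2 burnt (F count now 1)
Step 8: +0 fires, +1 burnt (F count now 0)
Fire out after step 8
Initially T: 18, now '.': 24
Total burnt (originally-T cells now '.'): 17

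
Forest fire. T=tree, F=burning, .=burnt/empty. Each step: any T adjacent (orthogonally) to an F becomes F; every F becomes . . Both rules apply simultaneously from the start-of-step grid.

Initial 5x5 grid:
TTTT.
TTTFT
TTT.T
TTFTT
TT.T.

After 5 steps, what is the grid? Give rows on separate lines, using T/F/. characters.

Step 1: 6 trees catch fire, 2 burn out
  TTTF.
  TTF.F
  TTF.T
  TF.FT
  TT.T.
Step 2: 8 trees catch fire, 6 burn out
  TTF..
  TF...
  TF..F
  F...F
  TF.F.
Step 3: 4 trees catch fire, 8 burn out
  TF...
  F....
  F....
  .....
  F....
Step 4: 1 trees catch fire, 4 burn out
  F....
  .....
  .....
  .....
  .....
Step 5: 0 trees catch fire, 1 burn out
  .....
  .....
  .....
  .....
  .....

.....
.....
.....
.....
.....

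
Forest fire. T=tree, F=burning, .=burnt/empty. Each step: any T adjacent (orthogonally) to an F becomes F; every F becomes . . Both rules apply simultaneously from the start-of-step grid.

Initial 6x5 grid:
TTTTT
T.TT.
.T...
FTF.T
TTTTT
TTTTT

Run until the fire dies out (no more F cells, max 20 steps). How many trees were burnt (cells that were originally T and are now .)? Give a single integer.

Answer: 13

Derivation:
Step 1: +3 fires, +2 burnt (F count now 3)
Step 2: +5 fires, +3 burnt (F count now 5)
Step 3: +3 fires, +5 burnt (F count now 3)
Step 4: +2 fires, +3 burnt (F count now 2)
Step 5: +0 fires, +2 burnt (F count now 0)
Fire out after step 5
Initially T: 21, now '.': 22
Total burnt (originally-T cells now '.'): 13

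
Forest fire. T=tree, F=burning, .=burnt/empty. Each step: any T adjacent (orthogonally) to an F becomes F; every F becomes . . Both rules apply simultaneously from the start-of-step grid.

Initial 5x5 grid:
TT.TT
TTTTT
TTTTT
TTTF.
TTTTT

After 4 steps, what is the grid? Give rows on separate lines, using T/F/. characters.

Step 1: 3 trees catch fire, 1 burn out
  TT.TT
  TTTTT
  TTTFT
  TTF..
  TTTFT
Step 2: 6 trees catch fire, 3 burn out
  TT.TT
  TTTFT
  TTF.F
  TF...
  TTF.F
Step 3: 6 trees catch fire, 6 burn out
  TT.FT
  TTF.F
  TF...
  F....
  TF...
Step 4: 4 trees catch fire, 6 burn out
  TT..F
  TF...
  F....
  .....
  F....

TT..F
TF...
F....
.....
F....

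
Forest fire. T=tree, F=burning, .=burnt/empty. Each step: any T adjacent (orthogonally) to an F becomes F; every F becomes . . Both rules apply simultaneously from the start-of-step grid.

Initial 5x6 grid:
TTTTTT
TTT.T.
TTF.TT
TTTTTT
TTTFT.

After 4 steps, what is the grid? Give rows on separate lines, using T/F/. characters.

Step 1: 6 trees catch fire, 2 burn out
  TTTTTT
  TTF.T.
  TF..TT
  TTFFTT
  TTF.F.
Step 2: 6 trees catch fire, 6 burn out
  TTFTTT
  TF..T.
  F...TT
  TF..FT
  TF....
Step 3: 7 trees catch fire, 6 burn out
  TF.FTT
  F...T.
  ....FT
  F....F
  F.....
Step 4: 4 trees catch fire, 7 burn out
  F...FT
  ....F.
  .....F
  ......
  ......

F...FT
....F.
.....F
......
......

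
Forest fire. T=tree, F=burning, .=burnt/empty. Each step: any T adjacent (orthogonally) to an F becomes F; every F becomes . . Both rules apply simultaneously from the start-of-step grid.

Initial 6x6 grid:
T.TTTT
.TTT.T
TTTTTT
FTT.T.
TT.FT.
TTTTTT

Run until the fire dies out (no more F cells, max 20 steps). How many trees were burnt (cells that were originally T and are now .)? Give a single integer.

Answer: 26

Derivation:
Step 1: +5 fires, +2 burnt (F count now 5)
Step 2: +7 fires, +5 burnt (F count now 7)
Step 3: +5 fires, +7 burnt (F count now 5)
Step 4: +3 fires, +5 burnt (F count now 3)
Step 5: +3 fires, +3 burnt (F count now 3)
Step 6: +2 fires, +3 burnt (F count now 2)
Step 7: +1 fires, +2 burnt (F count now 1)
Step 8: +0 fires, +1 burnt (F count now 0)
Fire out after step 8
Initially T: 27, now '.': 35
Total burnt (originally-T cells now '.'): 26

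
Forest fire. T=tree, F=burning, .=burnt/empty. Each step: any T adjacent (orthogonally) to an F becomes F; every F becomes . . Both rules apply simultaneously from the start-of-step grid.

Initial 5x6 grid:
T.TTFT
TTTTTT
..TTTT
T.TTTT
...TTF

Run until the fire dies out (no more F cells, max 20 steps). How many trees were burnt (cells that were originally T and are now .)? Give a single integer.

Answer: 20

Derivation:
Step 1: +5 fires, +2 burnt (F count now 5)
Step 2: +7 fires, +5 burnt (F count now 7)
Step 3: +3 fires, +7 burnt (F count now 3)
Step 4: +3 fires, +3 burnt (F count now 3)
Step 5: +1 fires, +3 burnt (F count now 1)
Step 6: +1 fires, +1 burnt (F count now 1)
Step 7: +0 fires, +1 burnt (F count now 0)
Fire out after step 7
Initially T: 21, now '.': 29
Total burnt (originally-T cells now '.'): 20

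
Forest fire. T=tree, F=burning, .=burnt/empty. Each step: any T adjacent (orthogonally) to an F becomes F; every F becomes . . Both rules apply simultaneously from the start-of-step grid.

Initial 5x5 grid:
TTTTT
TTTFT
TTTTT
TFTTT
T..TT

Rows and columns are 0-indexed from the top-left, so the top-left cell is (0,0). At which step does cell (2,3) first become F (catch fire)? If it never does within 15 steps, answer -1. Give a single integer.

Step 1: cell (2,3)='F' (+7 fires, +2 burnt)
  -> target ignites at step 1
Step 2: cell (2,3)='.' (+8 fires, +7 burnt)
Step 3: cell (2,3)='.' (+4 fires, +8 burnt)
Step 4: cell (2,3)='.' (+2 fires, +4 burnt)
Step 5: cell (2,3)='.' (+0 fires, +2 burnt)
  fire out at step 5

1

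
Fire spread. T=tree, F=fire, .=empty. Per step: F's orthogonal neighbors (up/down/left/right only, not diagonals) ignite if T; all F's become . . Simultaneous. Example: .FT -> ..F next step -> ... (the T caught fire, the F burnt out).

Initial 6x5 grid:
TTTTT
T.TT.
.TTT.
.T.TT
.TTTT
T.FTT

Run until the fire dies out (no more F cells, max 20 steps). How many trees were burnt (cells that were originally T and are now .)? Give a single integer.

Answer: 20

Derivation:
Step 1: +2 fires, +1 burnt (F count now 2)
Step 2: +3 fires, +2 burnt (F count now 3)
Step 3: +3 fires, +3 burnt (F count now 3)
Step 4: +3 fires, +3 burnt (F count now 3)
Step 5: +2 fires, +3 burnt (F count now 2)
Step 6: +2 fires, +2 burnt (F count now 2)
Step 7: +2 fires, +2 burnt (F count now 2)
Step 8: +1 fires, +2 burnt (F count now 1)
Step 9: +1 fires, +1 burnt (F count now 1)
Step 10: +1 fires, +1 burnt (F count now 1)
Step 11: +0 fires, +1 burnt (F count now 0)
Fire out after step 11
Initially T: 21, now '.': 29
Total burnt (originally-T cells now '.'): 20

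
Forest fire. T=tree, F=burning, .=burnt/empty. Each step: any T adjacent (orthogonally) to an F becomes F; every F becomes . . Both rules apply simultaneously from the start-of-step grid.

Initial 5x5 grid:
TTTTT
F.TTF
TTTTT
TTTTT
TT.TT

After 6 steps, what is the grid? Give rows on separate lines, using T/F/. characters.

Step 1: 5 trees catch fire, 2 burn out
  FTTTF
  ..TF.
  FTTTF
  TTTTT
  TT.TT
Step 2: 7 trees catch fire, 5 burn out
  .FTF.
  ..F..
  .FTF.
  FTTTF
  TT.TT
Step 3: 6 trees catch fire, 7 burn out
  ..F..
  .....
  ..F..
  .FTF.
  FT.TF
Step 4: 3 trees catch fire, 6 burn out
  .....
  .....
  .....
  ..F..
  .F.F.
Step 5: 0 trees catch fire, 3 burn out
  .....
  .....
  .....
  .....
  .....
Step 6: 0 trees catch fire, 0 burn out
  .....
  .....
  .....
  .....
  .....

.....
.....
.....
.....
.....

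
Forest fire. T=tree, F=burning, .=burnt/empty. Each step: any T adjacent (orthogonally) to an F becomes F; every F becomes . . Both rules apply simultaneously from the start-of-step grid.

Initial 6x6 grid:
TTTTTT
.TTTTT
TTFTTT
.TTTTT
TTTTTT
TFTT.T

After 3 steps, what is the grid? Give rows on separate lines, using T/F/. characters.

Step 1: 7 trees catch fire, 2 burn out
  TTTTTT
  .TFTTT
  TF.FTT
  .TFTTT
  TFTTTT
  F.FT.T
Step 2: 10 trees catch fire, 7 burn out
  TTFTTT
  .F.FTT
  F...FT
  .F.FTT
  F.FTTT
  ...F.T
Step 3: 6 trees catch fire, 10 burn out
  TF.FTT
  ....FT
  .....F
  ....FT
  ...FTT
  .....T

TF.FTT
....FT
.....F
....FT
...FTT
.....T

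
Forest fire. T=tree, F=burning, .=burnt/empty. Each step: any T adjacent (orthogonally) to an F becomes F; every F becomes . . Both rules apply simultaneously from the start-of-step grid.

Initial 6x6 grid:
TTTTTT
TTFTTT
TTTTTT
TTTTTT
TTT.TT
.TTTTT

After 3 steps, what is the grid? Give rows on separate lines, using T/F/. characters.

Step 1: 4 trees catch fire, 1 burn out
  TTFTTT
  TF.FTT
  TTFTTT
  TTTTTT
  TTT.TT
  .TTTTT
Step 2: 7 trees catch fire, 4 burn out
  TF.FTT
  F...FT
  TF.FTT
  TTFTTT
  TTT.TT
  .TTTTT
Step 3: 8 trees catch fire, 7 burn out
  F...FT
  .....F
  F...FT
  TF.FTT
  TTF.TT
  .TTTTT

F...FT
.....F
F...FT
TF.FTT
TTF.TT
.TTTTT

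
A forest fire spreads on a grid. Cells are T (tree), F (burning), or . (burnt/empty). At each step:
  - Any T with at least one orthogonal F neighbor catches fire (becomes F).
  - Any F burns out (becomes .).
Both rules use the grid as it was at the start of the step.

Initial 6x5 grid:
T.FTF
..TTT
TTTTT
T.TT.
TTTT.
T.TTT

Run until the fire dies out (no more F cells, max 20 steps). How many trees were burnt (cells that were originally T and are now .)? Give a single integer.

Step 1: +3 fires, +2 burnt (F count now 3)
Step 2: +3 fires, +3 burnt (F count now 3)
Step 3: +3 fires, +3 burnt (F count now 3)
Step 4: +3 fires, +3 burnt (F count now 3)
Step 5: +4 fires, +3 burnt (F count now 4)
Step 6: +2 fires, +4 burnt (F count now 2)
Step 7: +2 fires, +2 burnt (F count now 2)
Step 8: +0 fires, +2 burnt (F count now 0)
Fire out after step 8
Initially T: 21, now '.': 29
Total burnt (originally-T cells now '.'): 20

Answer: 20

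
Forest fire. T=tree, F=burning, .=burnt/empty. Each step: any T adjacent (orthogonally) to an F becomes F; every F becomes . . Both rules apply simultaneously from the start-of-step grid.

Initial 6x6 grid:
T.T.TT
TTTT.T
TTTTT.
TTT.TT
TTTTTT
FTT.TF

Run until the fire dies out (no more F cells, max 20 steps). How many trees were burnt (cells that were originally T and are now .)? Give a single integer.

Step 1: +4 fires, +2 burnt (F count now 4)
Step 2: +5 fires, +4 burnt (F count now 5)
Step 3: +5 fires, +5 burnt (F count now 5)
Step 4: +4 fires, +5 burnt (F count now 4)
Step 5: +4 fires, +4 burnt (F count now 4)
Step 6: +2 fires, +4 burnt (F count now 2)
Step 7: +1 fires, +2 burnt (F count now 1)
Step 8: +0 fires, +1 burnt (F count now 0)
Fire out after step 8
Initially T: 28, now '.': 33
Total burnt (originally-T cells now '.'): 25

Answer: 25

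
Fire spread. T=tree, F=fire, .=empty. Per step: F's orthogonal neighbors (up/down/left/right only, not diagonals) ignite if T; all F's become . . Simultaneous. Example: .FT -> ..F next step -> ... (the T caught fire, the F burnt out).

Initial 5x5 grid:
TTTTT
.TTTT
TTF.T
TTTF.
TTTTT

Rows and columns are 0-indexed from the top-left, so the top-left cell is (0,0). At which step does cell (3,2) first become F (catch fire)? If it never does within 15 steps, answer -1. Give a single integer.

Step 1: cell (3,2)='F' (+4 fires, +2 burnt)
  -> target ignites at step 1
Step 2: cell (3,2)='.' (+7 fires, +4 burnt)
Step 3: cell (3,2)='.' (+5 fires, +7 burnt)
Step 4: cell (3,2)='.' (+4 fires, +5 burnt)
Step 5: cell (3,2)='.' (+0 fires, +4 burnt)
  fire out at step 5

1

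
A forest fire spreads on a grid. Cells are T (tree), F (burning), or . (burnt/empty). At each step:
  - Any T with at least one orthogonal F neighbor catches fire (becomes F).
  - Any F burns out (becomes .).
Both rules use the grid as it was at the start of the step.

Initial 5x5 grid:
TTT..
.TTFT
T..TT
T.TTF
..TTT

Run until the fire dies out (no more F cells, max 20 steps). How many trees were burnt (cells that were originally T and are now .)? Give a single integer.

Step 1: +6 fires, +2 burnt (F count now 6)
Step 2: +4 fires, +6 burnt (F count now 4)
Step 3: +2 fires, +4 burnt (F count now 2)
Step 4: +1 fires, +2 burnt (F count now 1)
Step 5: +0 fires, +1 burnt (F count now 0)
Fire out after step 5
Initially T: 15, now '.': 23
Total burnt (originally-T cells now '.'): 13

Answer: 13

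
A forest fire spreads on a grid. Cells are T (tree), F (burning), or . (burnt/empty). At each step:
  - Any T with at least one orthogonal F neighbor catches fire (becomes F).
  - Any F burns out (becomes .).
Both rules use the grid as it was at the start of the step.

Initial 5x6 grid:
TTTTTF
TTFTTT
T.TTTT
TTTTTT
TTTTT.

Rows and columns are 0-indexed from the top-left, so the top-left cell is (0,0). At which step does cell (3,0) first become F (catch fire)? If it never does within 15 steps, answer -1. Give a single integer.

Step 1: cell (3,0)='T' (+6 fires, +2 burnt)
Step 2: cell (3,0)='T' (+7 fires, +6 burnt)
Step 3: cell (3,0)='T' (+7 fires, +7 burnt)
Step 4: cell (3,0)='F' (+4 fires, +7 burnt)
  -> target ignites at step 4
Step 5: cell (3,0)='.' (+2 fires, +4 burnt)
Step 6: cell (3,0)='.' (+0 fires, +2 burnt)
  fire out at step 6

4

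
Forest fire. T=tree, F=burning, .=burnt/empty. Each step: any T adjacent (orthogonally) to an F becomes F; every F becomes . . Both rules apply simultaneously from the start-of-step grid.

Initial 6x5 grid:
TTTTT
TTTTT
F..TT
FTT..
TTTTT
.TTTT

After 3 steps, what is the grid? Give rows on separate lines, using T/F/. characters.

Step 1: 3 trees catch fire, 2 burn out
  TTTTT
  FTTTT
  ...TT
  .FT..
  FTTTT
  .TTTT
Step 2: 4 trees catch fire, 3 burn out
  FTTTT
  .FTTT
  ...TT
  ..F..
  .FTTT
  .TTTT
Step 3: 4 trees catch fire, 4 burn out
  .FTTT
  ..FTT
  ...TT
  .....
  ..FTT
  .FTTT

.FTTT
..FTT
...TT
.....
..FTT
.FTTT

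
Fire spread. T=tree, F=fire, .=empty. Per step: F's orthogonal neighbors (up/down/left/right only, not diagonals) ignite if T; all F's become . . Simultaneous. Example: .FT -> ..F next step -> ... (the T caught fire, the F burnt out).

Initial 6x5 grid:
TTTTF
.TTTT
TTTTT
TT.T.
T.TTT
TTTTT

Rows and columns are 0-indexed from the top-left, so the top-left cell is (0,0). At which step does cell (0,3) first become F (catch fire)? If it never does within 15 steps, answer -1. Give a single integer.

Step 1: cell (0,3)='F' (+2 fires, +1 burnt)
  -> target ignites at step 1
Step 2: cell (0,3)='.' (+3 fires, +2 burnt)
Step 3: cell (0,3)='.' (+3 fires, +3 burnt)
Step 4: cell (0,3)='.' (+4 fires, +3 burnt)
Step 5: cell (0,3)='.' (+2 fires, +4 burnt)
Step 6: cell (0,3)='.' (+5 fires, +2 burnt)
Step 7: cell (0,3)='.' (+3 fires, +5 burnt)
Step 8: cell (0,3)='.' (+2 fires, +3 burnt)
Step 9: cell (0,3)='.' (+1 fires, +2 burnt)
Step 10: cell (0,3)='.' (+0 fires, +1 burnt)
  fire out at step 10

1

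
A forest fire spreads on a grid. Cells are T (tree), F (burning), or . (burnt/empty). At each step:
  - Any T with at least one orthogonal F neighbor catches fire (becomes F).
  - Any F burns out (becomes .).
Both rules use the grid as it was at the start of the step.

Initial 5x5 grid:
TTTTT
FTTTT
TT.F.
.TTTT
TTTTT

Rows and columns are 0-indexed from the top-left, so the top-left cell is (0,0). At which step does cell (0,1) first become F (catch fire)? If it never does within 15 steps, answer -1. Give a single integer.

Step 1: cell (0,1)='T' (+5 fires, +2 burnt)
Step 2: cell (0,1)='F' (+8 fires, +5 burnt)
  -> target ignites at step 2
Step 3: cell (0,1)='.' (+5 fires, +8 burnt)
Step 4: cell (0,1)='.' (+1 fires, +5 burnt)
Step 5: cell (0,1)='.' (+1 fires, +1 burnt)
Step 6: cell (0,1)='.' (+0 fires, +1 burnt)
  fire out at step 6

2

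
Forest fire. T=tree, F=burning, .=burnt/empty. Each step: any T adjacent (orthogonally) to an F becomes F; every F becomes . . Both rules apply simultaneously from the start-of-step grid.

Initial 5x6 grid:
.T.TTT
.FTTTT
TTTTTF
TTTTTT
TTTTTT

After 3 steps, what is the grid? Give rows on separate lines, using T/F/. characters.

Step 1: 6 trees catch fire, 2 burn out
  .F.TTT
  ..FTTF
  TFTTF.
  TTTTTF
  TTTTTT
Step 2: 9 trees catch fire, 6 burn out
  ...TTF
  ...FF.
  F.FF..
  TFTTF.
  TTTTTF
Step 3: 7 trees catch fire, 9 burn out
  ...FF.
  ......
  ......
  F.FF..
  TFTTF.

...FF.
......
......
F.FF..
TFTTF.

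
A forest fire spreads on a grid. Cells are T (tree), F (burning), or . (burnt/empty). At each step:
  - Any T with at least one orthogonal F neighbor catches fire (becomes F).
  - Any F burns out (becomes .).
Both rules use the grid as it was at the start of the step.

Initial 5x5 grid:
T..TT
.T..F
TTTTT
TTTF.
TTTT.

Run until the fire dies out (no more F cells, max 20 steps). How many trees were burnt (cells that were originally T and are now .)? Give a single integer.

Answer: 15

Derivation:
Step 1: +5 fires, +2 burnt (F count now 5)
Step 2: +4 fires, +5 burnt (F count now 4)
Step 3: +3 fires, +4 burnt (F count now 3)
Step 4: +3 fires, +3 burnt (F count now 3)
Step 5: +0 fires, +3 burnt (F count now 0)
Fire out after step 5
Initially T: 16, now '.': 24
Total burnt (originally-T cells now '.'): 15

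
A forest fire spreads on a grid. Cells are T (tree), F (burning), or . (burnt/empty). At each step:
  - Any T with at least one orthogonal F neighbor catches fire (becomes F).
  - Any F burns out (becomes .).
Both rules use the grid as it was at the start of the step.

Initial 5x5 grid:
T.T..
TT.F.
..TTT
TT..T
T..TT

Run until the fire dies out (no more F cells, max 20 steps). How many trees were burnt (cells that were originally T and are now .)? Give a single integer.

Answer: 6

Derivation:
Step 1: +1 fires, +1 burnt (F count now 1)
Step 2: +2 fires, +1 burnt (F count now 2)
Step 3: +1 fires, +2 burnt (F count now 1)
Step 4: +1 fires, +1 burnt (F count now 1)
Step 5: +1 fires, +1 burnt (F count now 1)
Step 6: +0 fires, +1 burnt (F count now 0)
Fire out after step 6
Initially T: 13, now '.': 18
Total burnt (originally-T cells now '.'): 6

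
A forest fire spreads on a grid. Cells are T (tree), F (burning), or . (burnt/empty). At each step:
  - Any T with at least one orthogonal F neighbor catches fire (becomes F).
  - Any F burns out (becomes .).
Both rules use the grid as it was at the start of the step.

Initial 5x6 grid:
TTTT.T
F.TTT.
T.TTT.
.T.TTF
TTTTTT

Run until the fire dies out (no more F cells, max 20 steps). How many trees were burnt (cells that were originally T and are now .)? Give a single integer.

Step 1: +4 fires, +2 burnt (F count now 4)
Step 2: +4 fires, +4 burnt (F count now 4)
Step 3: +4 fires, +4 burnt (F count now 4)
Step 4: +5 fires, +4 burnt (F count now 5)
Step 5: +1 fires, +5 burnt (F count now 1)
Step 6: +2 fires, +1 burnt (F count now 2)
Step 7: +0 fires, +2 burnt (F count now 0)
Fire out after step 7
Initially T: 21, now '.': 29
Total burnt (originally-T cells now '.'): 20

Answer: 20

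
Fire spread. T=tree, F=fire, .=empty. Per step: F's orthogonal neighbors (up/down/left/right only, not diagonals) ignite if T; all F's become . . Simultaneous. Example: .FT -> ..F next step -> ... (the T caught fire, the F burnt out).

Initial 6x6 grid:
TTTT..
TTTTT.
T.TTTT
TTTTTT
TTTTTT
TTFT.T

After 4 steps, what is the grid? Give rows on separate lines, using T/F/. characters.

Step 1: 3 trees catch fire, 1 burn out
  TTTT..
  TTTTT.
  T.TTTT
  TTTTTT
  TTFTTT
  TF.F.T
Step 2: 4 trees catch fire, 3 burn out
  TTTT..
  TTTTT.
  T.TTTT
  TTFTTT
  TF.FTT
  F....T
Step 3: 5 trees catch fire, 4 burn out
  TTTT..
  TTTTT.
  T.FTTT
  TF.FTT
  F...FT
  .....T
Step 4: 5 trees catch fire, 5 burn out
  TTTT..
  TTFTT.
  T..FTT
  F...FT
  .....F
  .....T

TTTT..
TTFTT.
T..FTT
F...FT
.....F
.....T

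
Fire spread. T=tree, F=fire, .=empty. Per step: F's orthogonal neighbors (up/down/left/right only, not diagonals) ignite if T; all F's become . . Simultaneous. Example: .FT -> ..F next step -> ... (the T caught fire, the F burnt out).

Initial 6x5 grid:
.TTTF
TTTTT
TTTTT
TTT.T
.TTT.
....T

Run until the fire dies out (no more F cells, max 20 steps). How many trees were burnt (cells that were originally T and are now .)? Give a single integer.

Answer: 20

Derivation:
Step 1: +2 fires, +1 burnt (F count now 2)
Step 2: +3 fires, +2 burnt (F count now 3)
Step 3: +4 fires, +3 burnt (F count now 4)
Step 4: +2 fires, +4 burnt (F count now 2)
Step 5: +3 fires, +2 burnt (F count now 3)
Step 6: +3 fires, +3 burnt (F count now 3)
Step 7: +3 fires, +3 burnt (F count now 3)
Step 8: +0 fires, +3 burnt (F count now 0)
Fire out after step 8
Initially T: 21, now '.': 29
Total burnt (originally-T cells now '.'): 20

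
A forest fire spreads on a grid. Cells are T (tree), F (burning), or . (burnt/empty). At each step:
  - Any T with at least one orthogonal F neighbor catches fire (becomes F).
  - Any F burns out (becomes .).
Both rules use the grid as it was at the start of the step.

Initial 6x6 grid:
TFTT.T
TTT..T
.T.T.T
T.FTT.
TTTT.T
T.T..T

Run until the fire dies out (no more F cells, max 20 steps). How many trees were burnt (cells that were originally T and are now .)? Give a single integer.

Step 1: +5 fires, +2 burnt (F count now 5)
Step 2: +9 fires, +5 burnt (F count now 9)
Step 3: +1 fires, +9 burnt (F count now 1)
Step 4: +2 fires, +1 burnt (F count now 2)
Step 5: +0 fires, +2 burnt (F count now 0)
Fire out after step 5
Initially T: 22, now '.': 31
Total burnt (originally-T cells now '.'): 17

Answer: 17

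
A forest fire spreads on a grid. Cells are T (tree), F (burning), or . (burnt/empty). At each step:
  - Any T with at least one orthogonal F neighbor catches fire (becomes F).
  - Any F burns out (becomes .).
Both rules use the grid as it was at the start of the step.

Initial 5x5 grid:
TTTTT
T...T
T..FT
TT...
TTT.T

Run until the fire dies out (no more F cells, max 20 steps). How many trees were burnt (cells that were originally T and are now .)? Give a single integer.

Step 1: +1 fires, +1 burnt (F count now 1)
Step 2: +1 fires, +1 burnt (F count now 1)
Step 3: +1 fires, +1 burnt (F count now 1)
Step 4: +1 fires, +1 burnt (F count now 1)
Step 5: +1 fires, +1 burnt (F count now 1)
Step 6: +1 fires, +1 burnt (F count now 1)
Step 7: +1 fires, +1 burnt (F count now 1)
Step 8: +1 fires, +1 burnt (F count now 1)
Step 9: +1 fires, +1 burnt (F count now 1)
Step 10: +1 fires, +1 burnt (F count now 1)
Step 11: +2 fires, +1 burnt (F count now 2)
Step 12: +1 fires, +2 burnt (F count now 1)
Step 13: +1 fires, +1 burnt (F count now 1)
Step 14: +0 fires, +1 burnt (F count now 0)
Fire out after step 14
Initially T: 15, now '.': 24
Total burnt (originally-T cells now '.'): 14

Answer: 14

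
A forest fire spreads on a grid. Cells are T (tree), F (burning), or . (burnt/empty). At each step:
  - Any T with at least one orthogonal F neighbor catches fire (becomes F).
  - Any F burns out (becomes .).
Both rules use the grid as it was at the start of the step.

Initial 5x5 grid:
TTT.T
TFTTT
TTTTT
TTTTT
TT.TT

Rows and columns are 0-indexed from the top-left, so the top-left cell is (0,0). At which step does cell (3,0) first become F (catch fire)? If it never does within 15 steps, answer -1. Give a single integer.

Step 1: cell (3,0)='T' (+4 fires, +1 burnt)
Step 2: cell (3,0)='T' (+6 fires, +4 burnt)
Step 3: cell (3,0)='F' (+5 fires, +6 burnt)
  -> target ignites at step 3
Step 4: cell (3,0)='.' (+4 fires, +5 burnt)
Step 5: cell (3,0)='.' (+2 fires, +4 burnt)
Step 6: cell (3,0)='.' (+1 fires, +2 burnt)
Step 7: cell (3,0)='.' (+0 fires, +1 burnt)
  fire out at step 7

3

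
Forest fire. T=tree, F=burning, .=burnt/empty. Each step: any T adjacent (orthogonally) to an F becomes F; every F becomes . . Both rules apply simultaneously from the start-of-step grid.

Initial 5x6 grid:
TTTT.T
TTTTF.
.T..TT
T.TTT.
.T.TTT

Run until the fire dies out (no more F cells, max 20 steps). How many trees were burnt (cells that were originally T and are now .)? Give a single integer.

Step 1: +2 fires, +1 burnt (F count now 2)
Step 2: +4 fires, +2 burnt (F count now 4)
Step 3: +4 fires, +4 burnt (F count now 4)
Step 4: +6 fires, +4 burnt (F count now 6)
Step 5: +1 fires, +6 burnt (F count now 1)
Step 6: +0 fires, +1 burnt (F count now 0)
Fire out after step 6
Initially T: 20, now '.': 27
Total burnt (originally-T cells now '.'): 17

Answer: 17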